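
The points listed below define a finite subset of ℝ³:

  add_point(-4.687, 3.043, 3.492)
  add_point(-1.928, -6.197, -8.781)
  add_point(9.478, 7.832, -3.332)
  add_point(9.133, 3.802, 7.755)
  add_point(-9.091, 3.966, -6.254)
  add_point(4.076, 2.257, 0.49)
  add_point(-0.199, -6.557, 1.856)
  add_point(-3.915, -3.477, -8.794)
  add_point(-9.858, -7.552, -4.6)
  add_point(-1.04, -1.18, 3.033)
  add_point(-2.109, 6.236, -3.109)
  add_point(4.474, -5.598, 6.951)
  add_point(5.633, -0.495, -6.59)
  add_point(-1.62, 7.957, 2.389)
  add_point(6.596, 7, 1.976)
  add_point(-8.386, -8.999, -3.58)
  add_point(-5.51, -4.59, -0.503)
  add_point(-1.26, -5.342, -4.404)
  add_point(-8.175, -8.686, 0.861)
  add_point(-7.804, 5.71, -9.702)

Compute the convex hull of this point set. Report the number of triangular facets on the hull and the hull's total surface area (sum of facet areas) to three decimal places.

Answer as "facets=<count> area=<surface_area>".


Points on the hull: [0, 1, 2, 3, 4, 7, 8, 11, 12, 13, 14, 15, 18, 19] (14 of 20).

Facet areas (half cross-product norm):
  f1: (p13, p19, p2) → 85.9387
  f2: (p4, p19, p8) → 19.6122
  f3: (p4, p13, p19) → 23.7388
  f4: (p18, p4, p8) → 32.3373
  f5: (p7, p19, p8) → 40.7645
  f6: (p7, p1, p8) → 14.0385
  f7: (p7, p1, p19) → 4.1088
  f8: (p12, p19, p2) → 73.4294
  f9: (p12, p1, p19) → 63.7921
  f10: (p12, p1, p11) → 70.4348
  f11: (p12, p3, p2) → 57.4318
  f12: (p12, p3, p11) → 73.3608
  f13: (p0, p18, p11) → 75.9658
  f14: (p0, p3, p13) → 37.3421
  f15: (p0, p3, p11) → 66.3394
  f16: (p0, p4, p13) → 31.6366
  f17: (p0, p18, p4) → 65.4624
  f18: (p15, p1, p11) → 71.8016
  f19: (p15, p18, p11) → 28.1211
  f20: (p15, p1, p8) → 10.0756
  f21: (p15, p18, p8) → 4.6383
  f22: (p14, p13, p2) → 21.9142
  f23: (p14, p3, p2) → 17.2021
  f24: (p14, p3, p13) → 27.2515
Σ area = 1016.738

Check V−E+F: 14 − 36 + 24 = 2.

facets=24 area=1016.738


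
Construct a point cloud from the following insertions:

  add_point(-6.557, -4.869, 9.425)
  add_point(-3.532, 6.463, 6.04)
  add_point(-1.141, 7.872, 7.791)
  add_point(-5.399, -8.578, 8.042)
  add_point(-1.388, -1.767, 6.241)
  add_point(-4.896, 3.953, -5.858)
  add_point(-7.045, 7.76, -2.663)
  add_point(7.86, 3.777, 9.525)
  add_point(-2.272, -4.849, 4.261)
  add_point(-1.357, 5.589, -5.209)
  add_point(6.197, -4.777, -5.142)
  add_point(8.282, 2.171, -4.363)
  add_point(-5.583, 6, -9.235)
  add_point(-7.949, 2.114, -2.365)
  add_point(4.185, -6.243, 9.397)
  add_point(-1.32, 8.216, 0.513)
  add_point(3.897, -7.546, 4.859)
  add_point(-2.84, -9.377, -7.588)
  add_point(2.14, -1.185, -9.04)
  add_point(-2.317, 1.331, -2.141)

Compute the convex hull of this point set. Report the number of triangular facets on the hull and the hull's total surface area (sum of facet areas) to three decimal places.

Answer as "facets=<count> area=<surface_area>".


Hull vertices (15/20): indices [0, 1, 2, 3, 6, 7, 10, 11, 12, 13, 14, 15, 16, 17, 18].

Per-facet area ½‖(b−a)×(c−a)‖:
  f1: (p3, p17, p13) → 94.6547
  f2: (p12, p17, p13) → 56.0771
  f3: (p10, p7, p11) → 49.9206
  f4: (p0, p3, p13) → 27.8449
  f5: (p15, p7, p11) → 76.1554
  f6: (p15, p12, p11) → 66.3579
  f7: (p18, p12, p17) → 50.0926
  f8: (p18, p10, p17) → 31.4944
  f9: (p18, p12, p11) → 42.7202
  f10: (p18, p10, p11) → 23.4011
  f11: (p14, p10, p7) → 78.0677
  f12: (p14, p0, p7) → 56.3470
  f13: (p14, p0, p3) → 20.5311
  f14: (p2, p15, p7) → 35.7405
  f15: (p2, p0, p7) → 69.9083
  f16: (p2, p1, p0) → 18.0719
  f17: (p6, p15, p12) → 21.8444
  f18: (p6, p12, p13) → 19.6422
  f19: (p6, p2, p1) → 11.0780
  f20: (p6, p2, p15) → 20.6925
  f21: (p6, p0, p13) → 33.4732
  f22: (p6, p1, p0) → 55.3463
  f23: (p16, p10, p17) → 55.2517
  f24: (p16, p14, p10) → 14.4690
  f25: (p16, p3, p17) → 69.3911
  f26: (p16, p14, p3) → 22.7781
Σ area = 1121.352

Check V−E+F: 15 − 39 + 26 = 2.

facets=26 area=1121.352


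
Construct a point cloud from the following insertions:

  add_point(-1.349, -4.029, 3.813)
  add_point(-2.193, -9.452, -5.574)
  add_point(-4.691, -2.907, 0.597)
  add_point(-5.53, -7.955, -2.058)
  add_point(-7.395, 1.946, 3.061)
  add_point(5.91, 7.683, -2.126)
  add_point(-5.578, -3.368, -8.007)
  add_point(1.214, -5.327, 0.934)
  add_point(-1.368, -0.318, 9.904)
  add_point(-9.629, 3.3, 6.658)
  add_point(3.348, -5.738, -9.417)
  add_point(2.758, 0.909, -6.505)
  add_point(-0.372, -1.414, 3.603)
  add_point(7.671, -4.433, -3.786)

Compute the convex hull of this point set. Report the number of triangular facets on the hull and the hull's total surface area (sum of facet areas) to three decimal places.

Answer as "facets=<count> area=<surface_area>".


11 of the 14 inputs are extreme points: [0, 1, 3, 5, 6, 7, 8, 9, 10, 11, 13].

Facet areas (half cross-product norm):
  f1: (p8, p5, p9) → 77.4292
  f2: (p8, p5, p13) → 94.6505
  f3: (p6, p5, p9) → 129.2283
  f4: (p10, p5, p13) → 43.7188
  f5: (p1, p10, p6) → 27.6117
  f6: (p1, p10, p13) → 27.5518
  f7: (p11, p6, p5) → 27.0663
  f8: (p11, p10, p5) → 14.5668
  f9: (p11, p10, p6) → 31.6045
  f10: (p3, p8, p9) → 67.1152
  f11: (p3, p6, p9) → 55.6419
  f12: (p3, p1, p6) → 17.7455
  f13: (p7, p8, p13) → 32.7667
  f14: (p7, p1, p13) → 33.8080
  f15: (p7, p3, p1) → 19.4551
  f16: (p0, p3, p8) → 15.0151
  f17: (p0, p7, p8) → 9.2157
  f18: (p0, p7, p3) → 15.7086
Σ area = 739.900

Check V−E+F: 11 − 27 + 18 = 2.

facets=18 area=739.900


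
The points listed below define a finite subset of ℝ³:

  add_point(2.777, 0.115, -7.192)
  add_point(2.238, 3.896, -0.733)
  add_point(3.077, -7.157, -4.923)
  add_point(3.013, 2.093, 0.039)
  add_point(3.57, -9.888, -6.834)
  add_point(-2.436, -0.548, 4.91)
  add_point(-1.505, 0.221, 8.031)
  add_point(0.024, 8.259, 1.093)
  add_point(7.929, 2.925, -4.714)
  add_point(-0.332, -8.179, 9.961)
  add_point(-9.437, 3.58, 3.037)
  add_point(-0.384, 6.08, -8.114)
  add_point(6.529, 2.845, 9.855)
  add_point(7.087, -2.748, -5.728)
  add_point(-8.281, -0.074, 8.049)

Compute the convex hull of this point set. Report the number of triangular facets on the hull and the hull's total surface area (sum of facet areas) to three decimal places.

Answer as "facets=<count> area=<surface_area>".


facets=16 area=917.371

10 of the 15 inputs are extreme points: [0, 4, 7, 8, 9, 10, 11, 12, 13, 14].

Per-facet area ½‖(b−a)×(c−a)‖:
  f1: (p12, p9, p4) → 112.3904
  f2: (p11, p4, p10) → 119.9256
  f3: (p14, p12, p9) → 72.6651
  f4: (p14, p4, p10) → 66.3627
  f5: (p14, p9, p4) → 99.5317
  f6: (p13, p12, p8) → 42.1123
  f7: (p13, p12, p4) → 60.5647
  f8: (p13, p11, p8) → 27.4696
  f9: (p7, p12, p8) → 66.3969
  f10: (p7, p11, p8) → 42.8751
  f11: (p7, p11, p10) → 50.7819
  f12: (p7, p14, p10) → 32.9101
  f13: (p7, p14, p12) → 79.0768
  f14: (p0, p11, p4) → 13.9052
  f15: (p0, p13, p4) → 21.5276
  f16: (p0, p13, p11) → 8.8753
Σ area = 917.371

Euler characteristic 10−24+16 = 2 ✓


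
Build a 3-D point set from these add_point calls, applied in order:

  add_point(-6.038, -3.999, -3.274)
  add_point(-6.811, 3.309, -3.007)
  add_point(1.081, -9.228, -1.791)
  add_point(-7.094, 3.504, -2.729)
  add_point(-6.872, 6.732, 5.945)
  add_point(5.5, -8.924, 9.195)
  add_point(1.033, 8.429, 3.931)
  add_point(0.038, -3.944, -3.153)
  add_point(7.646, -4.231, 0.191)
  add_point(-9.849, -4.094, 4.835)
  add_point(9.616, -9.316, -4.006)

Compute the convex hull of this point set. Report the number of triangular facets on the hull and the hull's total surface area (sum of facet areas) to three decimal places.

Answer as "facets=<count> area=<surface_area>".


10 of the 11 inputs are extreme points: [0, 1, 2, 3, 4, 5, 6, 8, 9, 10].

Triangle areas on the boundary:
  f1: (p1, p6, p10) → 117.4505
  f2: (p8, p6, p10) → 20.3408
  f3: (p8, p5, p10) → 34.5342
  f4: (p8, p5, p6) → 76.3955
  f5: (p0, p1, p10) → 55.2093
  f6: (p4, p5, p9) → 94.0433
  f7: (p4, p5, p6) → 77.7694
  f8: (p2, p0, p9) → 39.4573
  f9: (p2, p0, p10) → 26.8398
  f10: (p2, p5, p9) → 80.5328
  f11: (p2, p5, p10) → 51.7985
  f12: (p3, p1, p6) → 2.5520
  f13: (p3, p4, p6) → 38.2278
  f14: (p3, p4, p9) → 47.0746
  f15: (p3, p0, p9) → 33.8137
  f16: (p3, p0, p1) → 1.3797
Σ area = 797.419

Euler: V−E+F = 10−24+16 = 2.

facets=16 area=797.419


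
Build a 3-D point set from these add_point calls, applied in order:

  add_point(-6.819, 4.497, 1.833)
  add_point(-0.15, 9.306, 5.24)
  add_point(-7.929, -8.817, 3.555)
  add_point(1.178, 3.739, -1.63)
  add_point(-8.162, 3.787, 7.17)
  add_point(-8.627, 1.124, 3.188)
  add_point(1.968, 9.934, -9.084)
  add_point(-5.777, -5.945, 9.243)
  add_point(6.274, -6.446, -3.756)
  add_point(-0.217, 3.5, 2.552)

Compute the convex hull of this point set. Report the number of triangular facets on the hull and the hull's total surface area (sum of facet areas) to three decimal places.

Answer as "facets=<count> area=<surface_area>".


facets=12 area=755.394

Hull vertices (8/10): indices [0, 1, 2, 4, 5, 6, 7, 8].

Facet areas (half cross-product norm):
  f1: (p1, p6, p8) → 122.6919
  f2: (p1, p7, p8) → 137.4268
  f3: (p2, p6, p5) → 81.6796
  f4: (p2, p6, p8) → 143.1219
  f5: (p2, p7, p8) → 54.2653
  f6: (p0, p6, p5) → 18.1752
  f7: (p0, p1, p6) → 62.5228
  f8: (p4, p1, p7) → 46.9296
  f9: (p4, p2, p5) → 20.5798
  f10: (p4, p2, p7) → 33.9639
  f11: (p4, p0, p5) → 9.5156
  f12: (p4, p0, p1) → 24.5214
Σ area = 755.394

Euler characteristic 8−18+12 = 2 ✓


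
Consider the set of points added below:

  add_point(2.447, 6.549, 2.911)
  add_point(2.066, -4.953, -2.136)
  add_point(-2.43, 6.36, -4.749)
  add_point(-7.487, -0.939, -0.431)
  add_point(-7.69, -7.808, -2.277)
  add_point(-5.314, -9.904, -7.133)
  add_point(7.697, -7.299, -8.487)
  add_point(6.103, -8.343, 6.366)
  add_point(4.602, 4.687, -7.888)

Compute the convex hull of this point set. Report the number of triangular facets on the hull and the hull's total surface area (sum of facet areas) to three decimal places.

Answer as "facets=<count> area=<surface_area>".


Extreme-point indices: [0, 2, 3, 4, 5, 6, 7, 8] — 8 of 9 on the boundary.

Facet areas (half cross-product norm):
  f1: (p5, p7, p4) → 47.0419
  f2: (p5, p7, p6) → 97.4623
  f3: (p3, p2, p0) → 44.7030
  f4: (p3, p7, p4) → 57.4499
  f5: (p3, p7, p0) → 96.1051
  f6: (p3, p5, p4) → 17.1665
  f7: (p3, p5, p2) → 54.8282
  f8: (p8, p2, p0) → 35.4417
  f9: (p8, p7, p6) → 92.7932
  f10: (p8, p7, p0) → 87.7705
  f11: (p8, p5, p6) → 82.5068
  f12: (p8, p5, p2) → 65.3617
Σ area = 778.631

Check V−E+F: 8 − 18 + 12 = 2.

facets=12 area=778.631


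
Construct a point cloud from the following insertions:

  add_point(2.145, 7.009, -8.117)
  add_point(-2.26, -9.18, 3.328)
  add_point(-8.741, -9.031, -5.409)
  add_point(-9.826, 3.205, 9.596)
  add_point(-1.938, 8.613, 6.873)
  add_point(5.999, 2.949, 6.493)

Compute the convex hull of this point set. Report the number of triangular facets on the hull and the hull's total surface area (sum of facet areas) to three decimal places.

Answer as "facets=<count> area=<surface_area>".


Hull vertices (6/6): indices [0, 1, 2, 3, 4, 5].

Area of each hull facet:
  f1: (p1, p5, p3) → 105.7667
  f2: (p0, p1, p5) → 116.5440
  f3: (p2, p1, p3) → 85.9734
  f4: (p2, p0, p3) → 175.6322
  f5: (p2, p0, p1) → 104.1224
  f6: (p4, p5, p3) → 45.6233
  f7: (p4, p0, p3) → 70.6765
  f8: (p4, p0, p5) → 72.4602
Σ area = 776.799

Check V−E+F: 6 − 12 + 8 = 2.

facets=8 area=776.799


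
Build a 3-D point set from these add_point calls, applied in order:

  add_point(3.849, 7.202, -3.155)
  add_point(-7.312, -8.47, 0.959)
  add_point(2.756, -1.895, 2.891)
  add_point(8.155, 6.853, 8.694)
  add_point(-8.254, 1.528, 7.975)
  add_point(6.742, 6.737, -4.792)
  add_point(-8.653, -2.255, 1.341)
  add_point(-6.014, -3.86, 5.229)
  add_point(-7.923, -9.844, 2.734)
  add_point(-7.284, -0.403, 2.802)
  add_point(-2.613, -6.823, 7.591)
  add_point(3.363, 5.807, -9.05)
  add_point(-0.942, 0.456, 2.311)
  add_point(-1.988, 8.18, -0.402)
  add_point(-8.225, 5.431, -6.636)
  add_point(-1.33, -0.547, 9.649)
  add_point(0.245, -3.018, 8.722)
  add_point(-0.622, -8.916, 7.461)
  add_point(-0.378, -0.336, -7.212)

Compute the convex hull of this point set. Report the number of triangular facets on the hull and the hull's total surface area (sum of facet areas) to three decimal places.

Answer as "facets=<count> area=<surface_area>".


Points on the hull: [1, 3, 4, 5, 6, 8, 10, 11, 13, 14, 15, 16, 17, 18] (14 of 19).

Area of each hull facet:
  f1: (p4, p8, p6) → 28.0399
  f2: (p17, p18, p8) → 68.1091
  f3: (p13, p4, p3) → 84.1674
  f4: (p1, p18, p8) → 4.5988
  f5: (p15, p4, p3) → 37.5619
  f6: (p10, p4, p8) → 39.3292
  f7: (p10, p17, p8) → 11.1383
  f8: (p10, p15, p4) → 24.9579
  f9: (p10, p15, p17) → 8.0752
  f10: (p5, p18, p11) → 19.7815
  f11: (p5, p17, p18) → 86.7090
  f12: (p5, p17, p3) → 121.6729
  f13: (p5, p13, p3) → 62.7068
  f14: (p5, p13, p11) → 26.8224
  f15: (p14, p4, p6) → 40.7009
  f16: (p14, p13, p4) → 57.1970
  f17: (p14, p13, p11) → 46.2927
  f18: (p14, p18, p11) → 36.1228
  f19: (p14, p1, p18) → 65.3388
  f20: (p14, p8, p6) → 25.5088
  f21: (p14, p1, p8) → 9.1783
  f22: (p16, p17, p3) → 20.6778
  f23: (p16, p15, p3) → 18.5041
  f24: (p16, p15, p17) → 5.9999
Σ area = 949.191

Euler: V−E+F = 14−36+24 = 2.

facets=24 area=949.191


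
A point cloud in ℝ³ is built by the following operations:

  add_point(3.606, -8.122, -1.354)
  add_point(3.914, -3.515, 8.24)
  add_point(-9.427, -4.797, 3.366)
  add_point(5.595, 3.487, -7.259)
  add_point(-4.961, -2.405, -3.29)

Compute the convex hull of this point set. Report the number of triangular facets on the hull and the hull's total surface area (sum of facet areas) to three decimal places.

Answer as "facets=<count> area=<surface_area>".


Points on the hull: [0, 1, 2, 3, 4] (5 of 5).

Per-facet area ½‖(b−a)×(c−a)‖:
  f1: (p1, p3, p2) → 119.8478
  f2: (p1, p0, p2) → 70.4142
  f3: (p1, p0, p3) → 70.1299
  f4: (p4, p3, p2) → 30.1851
  f5: (p4, p0, p2) → 43.4383
  f6: (p4, p0, p3) → 61.9943
Σ area = 396.010

Check V−E+F: 5 − 9 + 6 = 2.

facets=6 area=396.010


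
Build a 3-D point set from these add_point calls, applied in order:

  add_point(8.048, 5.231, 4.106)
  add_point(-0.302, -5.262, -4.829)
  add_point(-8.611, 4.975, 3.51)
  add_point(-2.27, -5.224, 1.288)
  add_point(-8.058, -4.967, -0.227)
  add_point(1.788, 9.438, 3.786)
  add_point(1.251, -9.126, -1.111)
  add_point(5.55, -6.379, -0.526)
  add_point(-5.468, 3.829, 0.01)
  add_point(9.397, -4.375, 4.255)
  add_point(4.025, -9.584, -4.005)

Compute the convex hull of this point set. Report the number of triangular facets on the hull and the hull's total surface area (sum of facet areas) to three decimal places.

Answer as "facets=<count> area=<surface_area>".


Points on the hull: [0, 1, 2, 3, 4, 5, 6, 8, 9, 10] (10 of 11).

Facet areas (half cross-product norm):
  f1: (p0, p9, p2) → 80.2420
  f2: (p0, p5, p2) → 35.8758
  f3: (p0, p1, p5) → 60.5744
  f4: (p8, p5, p2) → 23.9580
  f5: (p8, p1, p5) → 54.8828
  f6: (p8, p4, p2) → 22.1618
  f7: (p8, p4, p1) → 40.5624
  f8: (p10, p4, p1) → 23.1136
  f9: (p10, p0, p9) → 49.9098
  f10: (p10, p0, p1) → 49.7112
  f11: (p6, p10, p9) → 21.7521
  f12: (p6, p10, p4) → 14.0344
  f13: (p3, p6, p9) → 31.3127
  f14: (p3, p6, p4) → 14.8495
  f15: (p3, p9, p2) → 67.5939
  f16: (p3, p4, p2) → 31.8454
Σ area = 622.380

Euler: V−E+F = 10−24+16 = 2.

facets=16 area=622.380


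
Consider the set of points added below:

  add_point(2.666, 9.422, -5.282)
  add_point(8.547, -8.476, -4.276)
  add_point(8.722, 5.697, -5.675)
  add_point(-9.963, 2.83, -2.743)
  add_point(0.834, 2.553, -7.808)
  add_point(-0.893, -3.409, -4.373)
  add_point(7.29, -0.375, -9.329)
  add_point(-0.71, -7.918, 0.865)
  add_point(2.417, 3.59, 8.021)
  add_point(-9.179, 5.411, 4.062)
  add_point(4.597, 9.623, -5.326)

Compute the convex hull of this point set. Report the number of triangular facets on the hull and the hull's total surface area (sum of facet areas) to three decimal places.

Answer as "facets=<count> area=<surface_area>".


Extreme-point indices: [0, 1, 2, 3, 4, 5, 6, 7, 8, 9, 10] — 11 of 11 on the boundary.

Per-facet area ½‖(b−a)×(c−a)‖:
  f1: (p8, p1, p2) → 105.4813
  f2: (p7, p8, p1) → 73.3884
  f3: (p6, p1, p2) → 31.6659
  f4: (p10, p8, p2) → 41.9448
  f5: (p10, p6, p2) → 18.2523
  f6: (p5, p6, p1) → 44.1425
  f7: (p5, p7, p3) → 36.9740
  f8: (p5, p7, p1) → 34.8508
  f9: (p9, p10, p8) → 89.6743
  f10: (p9, p7, p3) → 53.5229
  f11: (p9, p7, p8) → 83.3332
  f12: (p4, p10, p6) → 30.3961
  f13: (p4, p5, p3) → 38.6619
  f14: (p4, p5, p6) → 25.7116
  f15: (p0, p4, p3) → 44.9284
  f16: (p0, p4, p10) → 6.9199
  f17: (p0, p9, p3) → 52.7429
  f18: (p0, p9, p10) → 9.2018
Σ area = 821.793

Euler: V−E+F = 11−27+18 = 2.

facets=18 area=821.793


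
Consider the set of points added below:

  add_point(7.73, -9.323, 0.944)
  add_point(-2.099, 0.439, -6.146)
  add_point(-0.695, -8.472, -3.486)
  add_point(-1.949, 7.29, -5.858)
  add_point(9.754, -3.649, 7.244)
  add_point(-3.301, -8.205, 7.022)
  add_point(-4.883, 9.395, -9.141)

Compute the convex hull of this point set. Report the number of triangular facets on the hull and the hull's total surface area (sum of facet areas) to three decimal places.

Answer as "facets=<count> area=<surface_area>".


7 of the 7 inputs are extreme points: [0, 1, 2, 3, 4, 5, 6].

Triangle areas on the boundary:
  f1: (p1, p0, p6) → 35.2517
  f2: (p5, p0, p4) → 53.9671
  f3: (p3, p0, p6) → 25.3095
  f4: (p3, p0, p4) → 87.4516
  f5: (p3, p5, p6) → 34.2103
  f6: (p3, p5, p4) → 132.9473
  f7: (p2, p1, p6) → 6.4831
  f8: (p2, p5, p6) → 101.6538
  f9: (p2, p1, p0) → 42.1461
  f10: (p2, p5, p0) → 50.2927
Σ area = 569.713

Euler: V−E+F = 7−15+10 = 2.

facets=10 area=569.713


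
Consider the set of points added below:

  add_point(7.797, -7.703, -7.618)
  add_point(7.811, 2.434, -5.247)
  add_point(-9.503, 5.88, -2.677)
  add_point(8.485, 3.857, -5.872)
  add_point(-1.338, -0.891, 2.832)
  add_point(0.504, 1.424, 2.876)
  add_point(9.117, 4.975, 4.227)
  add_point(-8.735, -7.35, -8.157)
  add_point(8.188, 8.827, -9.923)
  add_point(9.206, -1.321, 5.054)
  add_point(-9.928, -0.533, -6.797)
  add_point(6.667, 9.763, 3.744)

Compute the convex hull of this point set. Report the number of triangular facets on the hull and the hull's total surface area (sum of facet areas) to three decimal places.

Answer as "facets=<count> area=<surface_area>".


facets=16 area=1009.537

Points on the hull: [0, 2, 3, 4, 6, 7, 8, 9, 10, 11] (10 of 12).

Triangle areas on the boundary:
  f1: (p4, p11, p9) → 59.2673
  f2: (p6, p11, p9) → 7.5787
  f3: (p6, p8, p11) → 37.2064
  f4: (p3, p0, p9) → 68.0056
  f5: (p3, p0, p8) → 27.9873
  f6: (p3, p6, p9) → 32.3189
  f7: (p3, p6, p8) → 27.4165
  f8: (p2, p4, p11) → 79.8223
  f9: (p2, p8, p10) → 73.8155
  f10: (p2, p8, p11) → 118.2246
  f11: (p7, p0, p9) → 117.1212
  f12: (p7, p4, p9) → 61.9114
  f13: (p7, p8, p10) → 70.2318
  f14: (p7, p0, p8) → 138.1013
  f15: (p7, p2, p10) → 11.3624
  f16: (p7, p2, p4) → 79.1655
Σ area = 1009.537

Check V−E+F: 10 − 24 + 16 = 2.


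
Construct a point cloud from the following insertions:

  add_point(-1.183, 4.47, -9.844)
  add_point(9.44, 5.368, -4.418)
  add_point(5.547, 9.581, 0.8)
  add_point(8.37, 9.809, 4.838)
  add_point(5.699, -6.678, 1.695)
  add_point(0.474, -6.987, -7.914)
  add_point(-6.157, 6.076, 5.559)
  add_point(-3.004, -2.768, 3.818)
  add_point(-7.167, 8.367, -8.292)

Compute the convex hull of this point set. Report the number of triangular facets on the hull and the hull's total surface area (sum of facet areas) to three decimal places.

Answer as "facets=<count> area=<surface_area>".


Extreme-point indices: [0, 1, 2, 3, 4, 5, 6, 7, 8] — 9 of 9 on the boundary.

Per-facet area ½‖(b−a)×(c−a)‖:
  f1: (p4, p5, p1) → 74.6072
  f2: (p0, p1, p8) → 35.2647
  f3: (p0, p5, p8) → 34.2644
  f4: (p0, p5, p1) → 69.6289
  f5: (p3, p6, p8) → 105.6630
  f6: (p3, p4, p1) → 72.2528
  f7: (p7, p5, p8) → 102.1598
  f8: (p7, p6, p8) → 67.2045
  f9: (p7, p4, p5) → 52.1274
  f10: (p7, p3, p6) → 71.3527
  f11: (p7, p3, p4) → 79.5313
  f12: (p2, p1, p8) → 60.7664
  f13: (p2, p3, p8) → 12.9166
  f14: (p2, p3, p1) → 18.3093
Σ area = 856.049

Check V−E+F: 9 − 21 + 14 = 2.

facets=14 area=856.049


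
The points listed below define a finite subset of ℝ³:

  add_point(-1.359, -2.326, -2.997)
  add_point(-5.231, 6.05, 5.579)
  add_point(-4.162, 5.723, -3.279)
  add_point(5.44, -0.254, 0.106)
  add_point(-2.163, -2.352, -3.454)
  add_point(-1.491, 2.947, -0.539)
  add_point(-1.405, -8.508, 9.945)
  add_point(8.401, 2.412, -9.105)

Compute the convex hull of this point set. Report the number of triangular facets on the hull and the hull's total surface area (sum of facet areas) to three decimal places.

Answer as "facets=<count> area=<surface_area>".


facets=8 area=495.011

Points on the hull: [1, 2, 3, 4, 6, 7] (6 of 8).

Area of each hull facet:
  f1: (p2, p7, p1) → 54.2885
  f2: (p3, p7, p1) → 59.6591
  f3: (p3, p6, p1) → 91.2044
  f4: (p3, p6, p7) → 30.2835
  f5: (p4, p2, p7) → 53.0108
  f6: (p4, p6, p7) → 81.8872
  f7: (p4, p6, p1) → 87.6681
  f8: (p4, p2, p1) → 37.0092
Σ area = 495.011

Euler: V−E+F = 6−12+8 = 2.


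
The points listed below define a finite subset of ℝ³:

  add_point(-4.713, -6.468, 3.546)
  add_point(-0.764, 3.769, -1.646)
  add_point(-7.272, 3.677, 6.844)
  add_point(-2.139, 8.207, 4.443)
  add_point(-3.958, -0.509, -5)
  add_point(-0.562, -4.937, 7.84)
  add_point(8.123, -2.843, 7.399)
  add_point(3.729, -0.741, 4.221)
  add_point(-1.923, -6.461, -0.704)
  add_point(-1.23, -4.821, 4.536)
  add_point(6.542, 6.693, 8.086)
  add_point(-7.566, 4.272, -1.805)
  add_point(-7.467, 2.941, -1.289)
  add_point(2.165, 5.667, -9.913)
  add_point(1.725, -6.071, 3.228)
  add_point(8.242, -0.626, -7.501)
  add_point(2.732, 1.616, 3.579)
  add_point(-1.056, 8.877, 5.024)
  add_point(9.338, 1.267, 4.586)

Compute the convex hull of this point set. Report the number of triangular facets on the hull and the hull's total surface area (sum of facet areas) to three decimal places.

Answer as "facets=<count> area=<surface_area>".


15 of the 19 inputs are extreme points: [0, 2, 3, 4, 5, 6, 8, 10, 11, 12, 13, 14, 15, 17, 18].

Per-facet area ½‖(b−a)×(c−a)‖:
  f1: (p4, p13, p11) → 33.6511
  f2: (p15, p4, p13) → 44.8155
  f3: (p5, p2, p0) → 32.4463
  f4: (p17, p13, p11) → 66.5020
  f5: (p12, p4, p11) → 4.1423
  f6: (p12, p4, p0) → 31.4418
  f7: (p12, p2, p11) → 5.6159
  f8: (p12, p2, p0) → 41.4981
  f9: (p8, p4, p0) → 18.3057
  f10: (p8, p15, p4) → 46.8548
  f11: (p3, p2, p11) → 29.4895
  f12: (p3, p17, p11) → 2.0651
  f13: (p3, p17, p2) → 3.5812
  f14: (p10, p5, p2) → 70.0045
  f15: (p10, p17, p2) → 31.7832
  f16: (p10, p17, p13) → 65.8018
  f17: (p10, p15, p18) → 35.4209
  f18: (p10, p15, p13) → 77.9475
  f19: (p6, p15, p18) → 28.9218
  f20: (p6, p10, p18) → 17.4579
  f21: (p6, p10, p5) → 43.2381
  f22: (p14, p6, p5) → 21.4597
  f23: (p14, p5, p0) → 15.0926
  f24: (p14, p8, p0) → 13.2746
  f25: (p14, p8, p15) → 35.8800
  f26: (p14, p6, p15) → 56.2618
Σ area = 872.954

Euler: V−E+F = 15−39+26 = 2.

facets=26 area=872.954


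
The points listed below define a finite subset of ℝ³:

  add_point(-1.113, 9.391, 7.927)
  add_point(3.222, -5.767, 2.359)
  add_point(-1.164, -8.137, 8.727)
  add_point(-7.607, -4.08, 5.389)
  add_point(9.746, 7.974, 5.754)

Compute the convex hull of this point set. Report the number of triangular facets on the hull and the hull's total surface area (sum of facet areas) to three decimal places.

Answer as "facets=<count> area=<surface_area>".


facets=6 area=421.814

Hull vertices (5/5): indices [0, 1, 2, 3, 4].

Triangle areas on the boundary:
  f1: (p2, p1, p3) → 33.5916
  f2: (p2, p1, p4) → 59.8375
  f3: (p0, p1, p3) → 83.8980
  f4: (p0, p1, p4) → 84.1750
  f5: (p0, p2, p3) → 63.0138
  f6: (p0, p2, p4) → 97.2978
Σ area = 421.814

Check V−E+F: 5 − 9 + 6 = 2.


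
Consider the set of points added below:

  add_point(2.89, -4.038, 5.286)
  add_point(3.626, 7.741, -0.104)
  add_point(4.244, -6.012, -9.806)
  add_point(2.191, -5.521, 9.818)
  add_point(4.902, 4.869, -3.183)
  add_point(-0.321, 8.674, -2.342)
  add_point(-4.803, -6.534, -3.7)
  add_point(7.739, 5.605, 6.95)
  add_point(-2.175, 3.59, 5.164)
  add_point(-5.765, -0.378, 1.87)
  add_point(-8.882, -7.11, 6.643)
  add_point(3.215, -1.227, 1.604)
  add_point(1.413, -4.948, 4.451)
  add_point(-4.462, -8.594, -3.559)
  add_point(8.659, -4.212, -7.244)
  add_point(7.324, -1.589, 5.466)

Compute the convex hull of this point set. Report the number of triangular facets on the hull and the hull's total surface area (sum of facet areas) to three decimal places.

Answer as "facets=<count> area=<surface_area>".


Hull vertices (13/16): indices [1, 2, 3, 4, 5, 6, 7, 8, 9, 10, 13, 14, 15].

Area of each hull facet:
  f1: (p8, p3, p10) → 59.9259
  f2: (p15, p3, p14) → 43.7351
  f3: (p9, p6, p10) → 36.3822
  f4: (p9, p6, p5) → 45.5575
  f5: (p9, p8, p10) → 25.3994
  f6: (p9, p8, p5) → 29.0531
  f7: (p2, p6, p5) → 84.5862
  f8: (p2, p3, p14) → 49.0927
  f9: (p7, p8, p3) → 54.6663
  f10: (p7, p15, p3) → 26.0489
  f11: (p7, p8, p5) → 46.9174
  f12: (p7, p1, p5) → 9.6396
  f13: (p7, p15, p14) → 44.2459
  f14: (p13, p3, p10) → 64.8295
  f15: (p13, p2, p3) → 83.5914
  f16: (p13, p6, p10) → 11.6328
  f17: (p13, p2, p6) → 11.4197
  f18: (p4, p7, p14) → 52.9132
  f19: (p4, p7, p1) → 17.8333
  f20: (p4, p1, p5) → 10.1818
  f21: (p4, p2, p14) → 28.3252
  f22: (p4, p2, p5) → 35.4028
Σ area = 871.380

Check V−E+F: 13 − 33 + 22 = 2.

facets=22 area=871.380


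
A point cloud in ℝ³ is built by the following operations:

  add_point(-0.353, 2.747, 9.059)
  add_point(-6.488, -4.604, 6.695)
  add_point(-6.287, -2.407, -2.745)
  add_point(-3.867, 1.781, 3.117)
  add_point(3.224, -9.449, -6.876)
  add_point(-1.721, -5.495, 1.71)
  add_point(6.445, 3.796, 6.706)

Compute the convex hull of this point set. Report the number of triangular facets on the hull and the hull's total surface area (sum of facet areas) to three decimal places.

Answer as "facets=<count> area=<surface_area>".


facets=8 area=432.687

6 of the 7 inputs are extreme points: [0, 1, 2, 3, 4, 6].

Per-facet area ½‖(b−a)×(c−a)‖:
  f1: (p4, p6, p1) → 127.1133
  f2: (p0, p6, p1) → 28.3600
  f3: (p2, p4, p1) → 59.4110
  f4: (p2, p4, p6) → 104.9708
  f5: (p3, p0, p1) → 26.9356
  f6: (p3, p2, p1) → 28.9150
  f7: (p3, p0, p6) → 24.7420
  f8: (p3, p2, p6) → 32.2394
Σ area = 432.687

Euler characteristic 6−12+8 = 2 ✓


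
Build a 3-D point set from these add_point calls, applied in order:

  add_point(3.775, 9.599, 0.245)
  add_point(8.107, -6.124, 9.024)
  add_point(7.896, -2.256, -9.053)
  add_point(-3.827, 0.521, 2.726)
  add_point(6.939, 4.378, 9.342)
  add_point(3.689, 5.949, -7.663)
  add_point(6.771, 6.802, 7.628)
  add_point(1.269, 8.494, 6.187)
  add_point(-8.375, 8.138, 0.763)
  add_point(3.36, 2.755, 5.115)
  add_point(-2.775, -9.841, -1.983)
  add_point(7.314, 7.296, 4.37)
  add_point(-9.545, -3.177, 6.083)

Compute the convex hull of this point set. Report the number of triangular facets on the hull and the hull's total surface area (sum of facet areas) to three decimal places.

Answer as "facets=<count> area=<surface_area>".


facets=18 area=1054.057

Points on the hull: [0, 1, 2, 4, 5, 6, 7, 8, 10, 11, 12] (11 of 13).

Triangle areas on the boundary:
  f1: (p10, p1, p12) → 97.1612
  f2: (p10, p2, p1) → 113.6609
  f3: (p4, p1, p12) → 92.4615
  f4: (p5, p10, p2) → 69.2709
  f5: (p8, p5, p0) → 53.3307
  f6: (p8, p10, p12) → 77.2779
  f7: (p8, p5, p10) → 125.7375
  f8: (p11, p2, p1) → 112.4942
  f9: (p11, p4, p1) → 26.9750
  f10: (p11, p5, p0) → 22.5959
  f11: (p11, p5, p2) → 58.5953
  f12: (p7, p8, p0) → 36.0122
  f13: (p7, p4, p12) → 60.7513
  f14: (p7, p8, p12) → 69.1796
  f15: (p6, p11, p0) → 7.5577
  f16: (p6, p7, p0) → 19.3396
  f17: (p6, p11, p4) → 3.6693
  f18: (p6, p7, p4) → 7.9867
Σ area = 1054.057

Euler characteristic 11−27+18 = 2 ✓


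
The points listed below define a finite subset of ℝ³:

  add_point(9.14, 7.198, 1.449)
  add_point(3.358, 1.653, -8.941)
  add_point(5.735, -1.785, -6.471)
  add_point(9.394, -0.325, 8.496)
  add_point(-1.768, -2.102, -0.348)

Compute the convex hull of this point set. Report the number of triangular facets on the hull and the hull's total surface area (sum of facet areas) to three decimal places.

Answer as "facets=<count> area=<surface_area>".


5 of the 5 inputs are extreme points: [0, 1, 2, 3, 4].

Triangle areas on the boundary:
  f1: (p0, p3, p4) → 69.3108
  f2: (p1, p0, p4) → 67.3664
  f3: (p2, p3, p4) → 67.8743
  f4: (p2, p1, p4) → 23.5072
  f5: (p2, p0, p3) → 63.9577
  f6: (p2, p1, p0) → 30.1804
Σ area = 322.197

Euler: V−E+F = 5−9+6 = 2.

facets=6 area=322.197


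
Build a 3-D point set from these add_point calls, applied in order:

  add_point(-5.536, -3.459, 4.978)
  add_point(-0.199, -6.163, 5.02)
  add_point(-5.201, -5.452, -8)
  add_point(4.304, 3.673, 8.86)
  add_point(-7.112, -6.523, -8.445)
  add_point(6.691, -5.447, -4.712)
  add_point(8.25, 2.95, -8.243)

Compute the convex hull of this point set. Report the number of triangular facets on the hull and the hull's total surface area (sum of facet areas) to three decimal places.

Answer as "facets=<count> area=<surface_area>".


facets=8 area=598.434

Extreme-point indices: [0, 1, 3, 4, 5, 6] — 6 of 7 on the boundary.

Facet areas (half cross-product norm):
  f1: (p3, p6, p4) → 156.5271
  f2: (p0, p3, p4) → 76.2454
  f3: (p5, p6, p4) → 65.6876
  f4: (p5, p3, p6) → 75.3337
  f5: (p1, p0, p4) → 41.4557
  f6: (p1, p5, p4) → 80.3045
  f7: (p1, p0, p3) → 34.3190
  f8: (p1, p5, p3) → 68.5612
Σ area = 598.434

Check V−E+F: 6 − 12 + 8 = 2.


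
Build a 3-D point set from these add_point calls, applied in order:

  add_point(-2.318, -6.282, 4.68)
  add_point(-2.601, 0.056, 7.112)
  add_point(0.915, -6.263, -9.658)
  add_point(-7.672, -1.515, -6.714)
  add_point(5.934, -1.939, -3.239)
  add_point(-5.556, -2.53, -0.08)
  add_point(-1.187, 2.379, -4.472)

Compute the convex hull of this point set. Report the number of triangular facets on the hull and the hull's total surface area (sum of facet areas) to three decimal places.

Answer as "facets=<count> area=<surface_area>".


facets=10 area=382.197

Extreme-point indices: [0, 1, 2, 3, 4, 5, 6] — 7 of 7 on the boundary.

Facet areas (half cross-product norm):
  f1: (p1, p0, p4) → 41.4555
  f2: (p2, p0, p3) → 66.6863
  f3: (p2, p0, p4) → 56.2309
  f4: (p6, p1, p3) → 46.7782
  f5: (p6, p1, p4) → 49.5777
  f6: (p6, p2, p3) → 37.4040
  f7: (p6, p2, p4) → 36.7646
  f8: (p5, p0, p3) → 11.7706
  f9: (p5, p1, p3) → 13.1250
  f10: (p5, p1, p0) → 22.4040
Σ area = 382.197

Euler characteristic 7−15+10 = 2 ✓


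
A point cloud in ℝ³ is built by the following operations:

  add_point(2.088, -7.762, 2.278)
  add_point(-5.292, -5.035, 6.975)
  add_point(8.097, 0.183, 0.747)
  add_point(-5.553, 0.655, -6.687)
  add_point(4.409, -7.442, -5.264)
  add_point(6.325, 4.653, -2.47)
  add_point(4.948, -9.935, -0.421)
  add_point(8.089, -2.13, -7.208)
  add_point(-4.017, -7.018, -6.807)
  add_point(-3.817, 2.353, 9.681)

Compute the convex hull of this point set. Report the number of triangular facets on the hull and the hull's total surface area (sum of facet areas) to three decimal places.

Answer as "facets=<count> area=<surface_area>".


facets=16 area=688.991

10 of the 10 inputs are extreme points: [0, 1, 2, 3, 4, 5, 6, 7, 8, 9].

Facet areas (half cross-product norm):
  f1: (p7, p6, p2) → 41.0176
  f2: (p1, p9, p3) → 59.1983
  f3: (p5, p7, p3) → 54.3843
  f4: (p5, p7, p2) → 22.7159
  f5: (p5, p9, p3) → 98.2054
  f6: (p5, p9, p2) → 43.5190
  f7: (p8, p7, p3) → 50.2338
  f8: (p8, p1, p3) → 53.8974
  f9: (p8, p1, p6) → 71.3034
  f10: (p0, p1, p6) → 5.4318
  f11: (p0, p1, p9) → 34.9915
  f12: (p0, p6, p2) → 22.5498
  f13: (p0, p9, p2) → 67.7785
  f14: (p4, p7, p6) → 15.3047
  f15: (p4, p8, p6) → 22.5442
  f16: (p4, p8, p7) → 25.9152
Σ area = 688.991

Check V−E+F: 10 − 24 + 16 = 2.


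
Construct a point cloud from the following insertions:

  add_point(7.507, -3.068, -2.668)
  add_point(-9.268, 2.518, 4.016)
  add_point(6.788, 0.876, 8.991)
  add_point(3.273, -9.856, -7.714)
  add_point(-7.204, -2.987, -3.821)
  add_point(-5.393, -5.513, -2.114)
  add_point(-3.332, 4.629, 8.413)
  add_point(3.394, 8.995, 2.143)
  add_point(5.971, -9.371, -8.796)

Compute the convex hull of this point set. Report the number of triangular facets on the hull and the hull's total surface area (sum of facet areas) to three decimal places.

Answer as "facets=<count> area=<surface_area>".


Points on the hull: [0, 1, 2, 3, 4, 5, 6, 7, 8] (9 of 9).

Facet areas (half cross-product norm):
  f1: (p2, p7, p0) → 64.8842
  f2: (p4, p7, p1) → 70.2237
  f3: (p6, p7, p1) → 37.5850
  f4: (p6, p2, p1) → 31.2454
  f5: (p6, p2, p7) → 49.4875
  f6: (p8, p7, p0) → 35.1399
  f7: (p8, p4, p7) → 130.9229
  f8: (p8, p2, p0) → 27.5786
  f9: (p5, p2, p1) → 88.5751
  f10: (p5, p4, p1) → 17.2390
  f11: (p3, p8, p4) → 12.7002
  f12: (p3, p5, p4) → 17.9111
  f13: (p3, p8, p2) → 29.6640
  f14: (p3, p5, p2) → 98.6419
Σ area = 711.798

Euler characteristic 9−21+14 = 2 ✓

facets=14 area=711.798


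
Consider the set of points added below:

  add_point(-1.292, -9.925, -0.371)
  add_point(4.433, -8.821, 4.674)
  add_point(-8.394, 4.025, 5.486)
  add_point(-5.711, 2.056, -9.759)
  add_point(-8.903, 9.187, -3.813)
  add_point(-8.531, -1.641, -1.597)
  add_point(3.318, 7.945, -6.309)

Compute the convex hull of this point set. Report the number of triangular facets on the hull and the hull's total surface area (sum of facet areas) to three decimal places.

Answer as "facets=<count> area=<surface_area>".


facets=10 area=678.755

Extreme-point indices: [0, 1, 2, 3, 4, 5, 6] — 7 of 7 on the boundary.

Triangle areas on the boundary:
  f1: (p2, p0, p1) → 64.3966
  f2: (p6, p0, p1) → 74.2994
  f3: (p6, p2, p4) → 66.5253
  f4: (p6, p2, p1) → 145.1978
  f5: (p5, p2, p4) → 44.6766
  f6: (p5, p2, p0) → 46.6229
  f7: (p3, p6, p0) → 89.6911
  f8: (p3, p5, p0) → 50.9979
  f9: (p3, p6, p4) → 52.9478
  f10: (p3, p5, p4) → 43.3999
Σ area = 678.755

Check V−E+F: 7 − 15 + 10 = 2.


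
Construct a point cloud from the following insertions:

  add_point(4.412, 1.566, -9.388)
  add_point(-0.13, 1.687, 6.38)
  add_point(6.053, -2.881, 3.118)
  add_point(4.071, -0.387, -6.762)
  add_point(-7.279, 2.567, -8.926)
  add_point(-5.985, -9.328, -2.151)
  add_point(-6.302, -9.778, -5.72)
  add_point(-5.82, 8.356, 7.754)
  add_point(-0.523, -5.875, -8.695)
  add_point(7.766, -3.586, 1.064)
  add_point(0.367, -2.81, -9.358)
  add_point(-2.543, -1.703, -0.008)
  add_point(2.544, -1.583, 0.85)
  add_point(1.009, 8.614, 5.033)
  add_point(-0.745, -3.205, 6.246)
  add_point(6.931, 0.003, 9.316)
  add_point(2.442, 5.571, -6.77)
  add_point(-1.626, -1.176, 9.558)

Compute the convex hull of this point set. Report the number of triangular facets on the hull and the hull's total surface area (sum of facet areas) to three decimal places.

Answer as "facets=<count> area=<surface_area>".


Extreme-point indices: [0, 4, 5, 6, 7, 8, 9, 10, 13, 14, 15, 16, 17] — 13 of 18 on the boundary.

Per-facet area ½‖(b−a)×(c−a)‖:
  f1: (p5, p6, p4) → 22.8882
  f2: (p5, p6, p9) → 25.9395
  f3: (p7, p5, p4) → 119.6054
  f4: (p7, p5, p17) → 76.4744
  f5: (p15, p5, p9) → 66.5382
  f6: (p15, p0, p9) → 44.1287
  f7: (p15, p7, p17) → 44.0303
  f8: (p15, p7, p13) → 39.3579
  f9: (p8, p6, p9) → 47.3072
  f10: (p8, p0, p9) → 52.3216
  f11: (p8, p6, p4) → 40.9084
  f12: (p16, p0, p4) → 26.8983
  f13: (p16, p7, p4) → 85.7171
  f14: (p16, p7, p13) → 40.1840
  f15: (p16, p15, p13) → 68.8522
  f16: (p16, p15, p0) → 45.2149
  f17: (p14, p5, p17) → 14.8328
  f18: (p14, p15, p17) → 16.9490
  f19: (p14, p15, p5) → 28.7977
  f20: (p10, p0, p4) → 27.6339
  f21: (p10, p8, p4) → 14.5108
  f22: (p10, p8, p0) → 4.6703
Σ area = 953.761

Check V−E+F: 13 − 33 + 22 = 2.

facets=22 area=953.761


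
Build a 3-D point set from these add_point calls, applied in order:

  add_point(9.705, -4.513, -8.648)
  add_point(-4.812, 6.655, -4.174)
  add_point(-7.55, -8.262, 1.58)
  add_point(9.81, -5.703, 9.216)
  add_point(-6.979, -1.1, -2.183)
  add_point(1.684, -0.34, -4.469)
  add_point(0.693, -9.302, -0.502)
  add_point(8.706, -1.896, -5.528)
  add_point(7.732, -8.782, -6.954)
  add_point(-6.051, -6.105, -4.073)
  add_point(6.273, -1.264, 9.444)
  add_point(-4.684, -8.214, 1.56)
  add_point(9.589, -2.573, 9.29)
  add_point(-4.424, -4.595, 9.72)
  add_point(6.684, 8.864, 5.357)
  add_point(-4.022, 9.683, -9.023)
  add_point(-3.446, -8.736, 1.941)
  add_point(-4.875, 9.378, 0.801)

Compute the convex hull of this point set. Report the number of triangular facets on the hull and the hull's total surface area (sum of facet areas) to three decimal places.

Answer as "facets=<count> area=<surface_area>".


Points on the hull: [0, 2, 3, 4, 6, 8, 9, 10, 12, 13, 14, 15, 16, 17] (14 of 18).

Triangle areas on the boundary:
  f1: (p17, p13, p2) → 77.6011
  f2: (p6, p8, p2) → 20.4933
  f3: (p6, p8, p3) → 65.9743
  f4: (p9, p8, p2) → 41.8651
  f5: (p9, p8, p15) → 119.4645
  f6: (p0, p8, p3) → 41.1553
  f7: (p0, p8, p15) → 46.3161
  f8: (p4, p17, p2) → 31.1118
  f9: (p4, p17, p15) → 53.3661
  f10: (p4, p9, p2) → 16.9113
  f11: (p4, p9, p15) → 29.9943
  f12: (p14, p17, p13) → 99.6381
  f13: (p14, p17, p15) → 58.7829
  f14: (p14, p0, p15) → 157.1230
  f15: (p16, p6, p2) → 5.8031
  f16: (p16, p6, p3) → 32.8588
  f17: (p16, p13, p2) → 18.3167
  f18: (p16, p13, p3) → 62.3333
  f19: (p10, p13, p3) → 29.6585
  f20: (p10, p14, p13) → 58.0109
  f21: (p12, p10, p3) → 5.0497
  f22: (p12, p10, p14) → 18.6684
  f23: (p12, p0, p3) → 28.0710
  f24: (p12, p14, p0) → 109.6130
Σ area = 1228.181

Euler: V−E+F = 14−36+24 = 2.

facets=24 area=1228.181


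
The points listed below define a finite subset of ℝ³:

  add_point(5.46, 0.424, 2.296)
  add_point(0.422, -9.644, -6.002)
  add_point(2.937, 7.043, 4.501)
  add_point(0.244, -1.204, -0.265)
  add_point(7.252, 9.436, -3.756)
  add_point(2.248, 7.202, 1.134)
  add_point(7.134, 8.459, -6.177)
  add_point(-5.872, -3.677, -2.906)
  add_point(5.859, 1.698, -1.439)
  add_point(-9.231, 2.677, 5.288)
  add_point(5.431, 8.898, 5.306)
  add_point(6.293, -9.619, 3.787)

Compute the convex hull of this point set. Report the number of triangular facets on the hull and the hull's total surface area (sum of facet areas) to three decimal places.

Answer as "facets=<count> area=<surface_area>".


Hull vertices (7/12): indices [1, 4, 6, 7, 9, 10, 11].

Triangle areas on the boundary:
  f1: (p10, p4, p9) → 72.2035
  f2: (p11, p10, p9) → 138.9520
  f3: (p11, p10, p4) → 86.0611
  f4: (p7, p11, p9) → 81.4424
  f5: (p7, p11, p1) → 52.4579
  f6: (p6, p7, p1) → 82.7040
  f7: (p6, p11, p4) → 26.8070
  f8: (p6, p11, p1) → 108.5339
  f9: (p6, p4, p9) → 25.2391
  f10: (p6, p7, p9) → 98.5132
Σ area = 772.914

Check V−E+F: 7 − 15 + 10 = 2.

facets=10 area=772.914


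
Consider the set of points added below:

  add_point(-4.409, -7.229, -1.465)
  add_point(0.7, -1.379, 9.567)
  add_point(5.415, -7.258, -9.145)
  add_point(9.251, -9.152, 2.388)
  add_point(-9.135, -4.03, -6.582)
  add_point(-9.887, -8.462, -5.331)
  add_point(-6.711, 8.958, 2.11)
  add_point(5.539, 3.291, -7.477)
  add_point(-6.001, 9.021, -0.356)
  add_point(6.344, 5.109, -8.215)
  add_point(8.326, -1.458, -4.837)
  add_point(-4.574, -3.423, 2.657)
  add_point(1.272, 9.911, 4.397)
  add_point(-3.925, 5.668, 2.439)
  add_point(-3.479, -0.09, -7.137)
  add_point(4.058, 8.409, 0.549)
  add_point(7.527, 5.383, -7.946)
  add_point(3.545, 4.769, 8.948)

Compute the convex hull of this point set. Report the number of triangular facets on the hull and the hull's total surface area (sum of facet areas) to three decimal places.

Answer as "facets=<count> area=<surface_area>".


facets=26 area=1109.942

Extreme-point indices: [1, 2, 3, 4, 5, 6, 8, 9, 10, 11, 12, 14, 15, 16, 17] — 15 of 18 on the boundary.

Triangle areas on the boundary:
  f1: (p2, p3, p5) → 97.0771
  f2: (p1, p3, p5) → 128.4504
  f3: (p17, p1, p3) → 45.2847
  f4: (p17, p6, p12) → 27.8201
  f5: (p17, p6, p1) → 44.2792
  f6: (p4, p2, p5) → 35.2821
  f7: (p4, p6, p5) → 27.8045
  f8: (p10, p2, p3) → 40.9083
  f9: (p11, p1, p5) → 12.4326
  f10: (p11, p6, p5) → 64.0199
  f11: (p11, p6, p1) → 55.9157
  f12: (p8, p6, p12) → 10.7280
  f13: (p8, p4, p6) → 17.9655
  f14: (p16, p8, p12) → 62.9952
  f15: (p16, p8, p9) → 7.4932
  f16: (p16, p9, p2) → 7.3624
  f17: (p16, p10, p2) → 26.8823
  f18: (p16, p17, p3) → 128.0949
  f19: (p16, p10, p3) → 12.8351
  f20: (p14, p9, p2) → 59.2458
  f21: (p14, p4, p2) → 38.3915
  f22: (p14, p8, p9) → 64.5030
  f23: (p14, p8, p4) → 39.2222
  f24: (p15, p17, p12) → 17.9363
  f25: (p15, p16, p12) → 5.4333
  f26: (p15, p16, p17) → 31.5788
Σ area = 1109.942

Euler characteristic 15−39+26 = 2 ✓
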